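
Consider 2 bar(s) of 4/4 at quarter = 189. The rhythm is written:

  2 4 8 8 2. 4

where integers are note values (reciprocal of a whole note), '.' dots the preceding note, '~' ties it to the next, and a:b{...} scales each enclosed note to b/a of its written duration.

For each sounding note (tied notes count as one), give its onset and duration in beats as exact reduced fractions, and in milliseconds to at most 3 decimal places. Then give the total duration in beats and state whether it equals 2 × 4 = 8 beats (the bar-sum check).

1) 0.0ms=0b +634.921ms=2b
2) 634.921ms=2b +317.46ms=1b
3) 952.381ms=3b +158.73ms=1/2b
4) 1111.111ms=7/2b +158.73ms=1/2b
5) 1269.841ms=4b +952.381ms=3b
6) 2222.222ms=7b +317.46ms=1b
Σ=8b of 8 (189bpm 4/4) — PASS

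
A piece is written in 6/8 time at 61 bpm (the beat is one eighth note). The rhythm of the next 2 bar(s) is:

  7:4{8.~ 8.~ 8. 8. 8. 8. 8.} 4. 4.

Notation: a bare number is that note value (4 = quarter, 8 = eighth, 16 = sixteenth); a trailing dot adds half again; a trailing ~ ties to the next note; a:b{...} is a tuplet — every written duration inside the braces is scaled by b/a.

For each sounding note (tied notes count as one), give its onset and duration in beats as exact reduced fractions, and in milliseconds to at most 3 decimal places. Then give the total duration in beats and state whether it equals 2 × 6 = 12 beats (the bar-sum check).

1) 0.0ms=0b +2529.274ms=18/7b
2) 2529.274ms=18/7b +843.091ms=6/7b
3) 3372.365ms=24/7b +843.091ms=6/7b
4) 4215.457ms=30/7b +843.091ms=6/7b
5) 5058.548ms=36/7b +843.091ms=6/7b
6) 5901.639ms=6b +2950.82ms=3b
7) 8852.459ms=9b +2950.82ms=3b
Σ=12b of 12 (61bpm 6/8) — PASS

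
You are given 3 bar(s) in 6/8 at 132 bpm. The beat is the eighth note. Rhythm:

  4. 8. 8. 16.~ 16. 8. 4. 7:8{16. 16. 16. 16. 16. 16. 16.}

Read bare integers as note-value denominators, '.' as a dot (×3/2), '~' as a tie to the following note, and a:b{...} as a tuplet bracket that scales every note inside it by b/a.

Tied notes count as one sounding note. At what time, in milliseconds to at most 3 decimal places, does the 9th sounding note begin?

1. 0.0ms @ 0 + 1363.636ms (3)
2. 1363.636ms @ 3 + 681.818ms (3/2)
3. 2045.455ms @ 9/2 + 681.818ms (3/2)
4. 2727.273ms @ 6 + 681.818ms (3/2)
5. 3409.091ms @ 15/2 + 681.818ms (3/2)
6. 4090.909ms @ 9 + 1363.636ms (3)
7. 5454.545ms @ 12 + 389.61ms (6/7)
8. 5844.156ms @ 90/7 + 389.61ms (6/7)
9. 6233.766ms @ 96/7 + 389.61ms (6/7)
10. 6623.377ms @ 102/7 + 389.61ms (6/7)
11. 7012.987ms @ 108/7 + 389.61ms (6/7)
12. 7402.597ms @ 114/7 + 389.61ms (6/7)
13. 7792.208ms @ 120/7 + 389.61ms (6/7)

note 9 onset = 96/7b = 6233.766ms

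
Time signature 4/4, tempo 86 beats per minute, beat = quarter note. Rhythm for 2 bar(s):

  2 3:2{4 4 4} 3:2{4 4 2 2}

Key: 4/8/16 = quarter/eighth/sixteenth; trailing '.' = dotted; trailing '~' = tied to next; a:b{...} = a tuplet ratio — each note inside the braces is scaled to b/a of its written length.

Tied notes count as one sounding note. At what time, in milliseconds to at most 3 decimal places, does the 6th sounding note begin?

note 6 onset = 14/3b = 3255.814ms

1. 0.0ms @ 0 + 1395.349ms (2)
2. 1395.349ms @ 2 + 465.116ms (2/3)
3. 1860.465ms @ 8/3 + 465.116ms (2/3)
4. 2325.581ms @ 10/3 + 465.116ms (2/3)
5. 2790.698ms @ 4 + 465.116ms (2/3)
6. 3255.814ms @ 14/3 + 465.116ms (2/3)
7. 3720.93ms @ 16/3 + 930.233ms (4/3)
8. 4651.163ms @ 20/3 + 930.233ms (4/3)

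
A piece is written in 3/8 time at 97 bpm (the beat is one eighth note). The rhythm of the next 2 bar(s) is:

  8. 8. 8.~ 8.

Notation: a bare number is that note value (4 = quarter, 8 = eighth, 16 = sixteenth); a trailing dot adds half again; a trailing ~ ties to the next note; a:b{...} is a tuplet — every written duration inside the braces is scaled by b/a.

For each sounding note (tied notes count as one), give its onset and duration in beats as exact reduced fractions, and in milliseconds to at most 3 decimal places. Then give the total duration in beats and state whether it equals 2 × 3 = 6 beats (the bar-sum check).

1) 0.0ms=0b +927.835ms=3/2b
2) 927.835ms=3/2b +927.835ms=3/2b
3) 1855.67ms=3b +1855.67ms=3b
Σ=6b of 6 (97bpm 3/8) — PASS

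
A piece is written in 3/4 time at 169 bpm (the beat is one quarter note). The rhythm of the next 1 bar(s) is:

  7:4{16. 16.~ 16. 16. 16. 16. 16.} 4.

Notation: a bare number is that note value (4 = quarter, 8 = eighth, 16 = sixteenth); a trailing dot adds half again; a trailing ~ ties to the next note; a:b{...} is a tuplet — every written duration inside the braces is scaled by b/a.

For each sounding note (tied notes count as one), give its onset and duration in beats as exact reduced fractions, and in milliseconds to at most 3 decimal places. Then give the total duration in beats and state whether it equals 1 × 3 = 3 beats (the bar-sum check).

1) 0.0ms=0b +76.078ms=3/14b
2) 76.078ms=3/14b +152.156ms=3/7b
3) 228.233ms=9/14b +76.078ms=3/14b
4) 304.311ms=6/7b +76.078ms=3/14b
5) 380.389ms=15/14b +76.078ms=3/14b
6) 456.467ms=9/7b +76.078ms=3/14b
7) 532.544ms=3/2b +532.544ms=3/2b
Σ=3b of 3 (169bpm 3/4) — PASS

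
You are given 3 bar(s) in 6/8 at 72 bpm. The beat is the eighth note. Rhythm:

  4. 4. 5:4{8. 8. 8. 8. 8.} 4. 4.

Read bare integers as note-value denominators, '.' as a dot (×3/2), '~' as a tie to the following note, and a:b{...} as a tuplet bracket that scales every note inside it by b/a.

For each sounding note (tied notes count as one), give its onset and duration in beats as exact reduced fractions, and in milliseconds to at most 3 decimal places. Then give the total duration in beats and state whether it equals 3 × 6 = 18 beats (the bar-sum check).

1) 0.0ms=0b +2500.0ms=3b
2) 2500.0ms=3b +2500.0ms=3b
3) 5000.0ms=6b +1000.0ms=6/5b
4) 6000.0ms=36/5b +1000.0ms=6/5b
5) 7000.0ms=42/5b +1000.0ms=6/5b
6) 8000.0ms=48/5b +1000.0ms=6/5b
7) 9000.0ms=54/5b +1000.0ms=6/5b
8) 10000.0ms=12b +2500.0ms=3b
9) 12500.0ms=15b +2500.0ms=3b
Σ=18b of 18 (72bpm 6/8) — PASS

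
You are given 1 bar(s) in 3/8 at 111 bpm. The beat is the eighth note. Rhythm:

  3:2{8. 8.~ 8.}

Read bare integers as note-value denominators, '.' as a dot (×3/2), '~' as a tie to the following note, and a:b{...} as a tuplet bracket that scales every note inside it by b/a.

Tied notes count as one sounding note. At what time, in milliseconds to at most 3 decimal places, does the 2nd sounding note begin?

note 2 onset = 1b = 540.541ms

1. 0.0ms @ 0 + 540.541ms (1)
2. 540.541ms @ 1 + 1081.081ms (2)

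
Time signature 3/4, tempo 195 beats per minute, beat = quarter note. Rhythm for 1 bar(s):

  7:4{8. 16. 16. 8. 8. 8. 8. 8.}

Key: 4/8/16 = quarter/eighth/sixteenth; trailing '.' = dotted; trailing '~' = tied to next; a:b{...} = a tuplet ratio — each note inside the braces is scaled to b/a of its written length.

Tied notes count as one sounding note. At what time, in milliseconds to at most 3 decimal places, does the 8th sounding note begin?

1. 0.0ms @ 0 + 131.868ms (3/7)
2. 131.868ms @ 3/7 + 65.934ms (3/14)
3. 197.802ms @ 9/14 + 65.934ms (3/14)
4. 263.736ms @ 6/7 + 131.868ms (3/7)
5. 395.604ms @ 9/7 + 131.868ms (3/7)
6. 527.473ms @ 12/7 + 131.868ms (3/7)
7. 659.341ms @ 15/7 + 131.868ms (3/7)
8. 791.209ms @ 18/7 + 131.868ms (3/7)

note 8 onset = 18/7b = 791.209ms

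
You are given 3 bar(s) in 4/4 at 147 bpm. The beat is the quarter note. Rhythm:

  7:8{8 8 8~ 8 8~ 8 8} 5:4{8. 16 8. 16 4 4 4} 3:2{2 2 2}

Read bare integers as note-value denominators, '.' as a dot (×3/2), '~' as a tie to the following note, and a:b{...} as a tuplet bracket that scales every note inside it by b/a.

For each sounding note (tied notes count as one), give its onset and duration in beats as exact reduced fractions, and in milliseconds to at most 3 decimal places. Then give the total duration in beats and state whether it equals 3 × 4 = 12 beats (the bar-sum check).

1) 0.0ms=0b +233.236ms=4/7b
2) 233.236ms=4/7b +233.236ms=4/7b
3) 466.472ms=8/7b +466.472ms=8/7b
4) 932.945ms=16/7b +466.472ms=8/7b
5) 1399.417ms=24/7b +233.236ms=4/7b
6) 1632.653ms=4b +244.898ms=3/5b
7) 1877.551ms=23/5b +81.633ms=1/5b
8) 1959.184ms=24/5b +244.898ms=3/5b
9) 2204.082ms=27/5b +81.633ms=1/5b
10) 2285.714ms=28/5b +326.531ms=4/5b
11) 2612.245ms=32/5b +326.531ms=4/5b
12) 2938.776ms=36/5b +326.531ms=4/5b
13) 3265.306ms=8b +544.218ms=4/3b
14) 3809.524ms=28/3b +544.218ms=4/3b
15) 4353.741ms=32/3b +544.218ms=4/3b
Σ=12b of 12 (147bpm 4/4) — PASS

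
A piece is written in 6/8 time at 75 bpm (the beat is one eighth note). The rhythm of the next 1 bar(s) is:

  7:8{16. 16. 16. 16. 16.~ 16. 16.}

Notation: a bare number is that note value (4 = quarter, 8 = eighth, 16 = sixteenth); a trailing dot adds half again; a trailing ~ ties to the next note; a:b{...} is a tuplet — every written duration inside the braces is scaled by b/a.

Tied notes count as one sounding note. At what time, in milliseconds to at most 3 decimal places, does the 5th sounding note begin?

1. 0.0ms @ 0 + 685.714ms (6/7)
2. 685.714ms @ 6/7 + 685.714ms (6/7)
3. 1371.429ms @ 12/7 + 685.714ms (6/7)
4. 2057.143ms @ 18/7 + 685.714ms (6/7)
5. 2742.857ms @ 24/7 + 1371.429ms (12/7)
6. 4114.286ms @ 36/7 + 685.714ms (6/7)

note 5 onset = 24/7b = 2742.857ms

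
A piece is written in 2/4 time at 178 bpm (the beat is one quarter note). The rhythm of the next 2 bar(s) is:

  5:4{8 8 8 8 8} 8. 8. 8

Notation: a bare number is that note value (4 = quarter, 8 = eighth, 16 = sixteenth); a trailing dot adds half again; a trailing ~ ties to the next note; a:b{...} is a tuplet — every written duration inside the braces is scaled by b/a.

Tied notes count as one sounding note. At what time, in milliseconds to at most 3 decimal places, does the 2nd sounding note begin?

note 2 onset = 2/5b = 134.831ms

1. 0.0ms @ 0 + 134.831ms (2/5)
2. 134.831ms @ 2/5 + 134.831ms (2/5)
3. 269.663ms @ 4/5 + 134.831ms (2/5)
4. 404.494ms @ 6/5 + 134.831ms (2/5)
5. 539.326ms @ 8/5 + 134.831ms (2/5)
6. 674.157ms @ 2 + 252.809ms (3/4)
7. 926.966ms @ 11/4 + 252.809ms (3/4)
8. 1179.775ms @ 7/2 + 168.539ms (1/2)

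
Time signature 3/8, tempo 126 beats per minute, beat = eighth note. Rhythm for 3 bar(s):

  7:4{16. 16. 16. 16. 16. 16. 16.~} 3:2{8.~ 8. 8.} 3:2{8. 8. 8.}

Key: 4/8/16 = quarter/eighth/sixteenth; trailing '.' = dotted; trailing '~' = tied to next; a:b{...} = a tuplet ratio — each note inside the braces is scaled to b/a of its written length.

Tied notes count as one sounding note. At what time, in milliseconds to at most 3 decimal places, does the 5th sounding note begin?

1. 0.0ms @ 0 + 204.082ms (3/7)
2. 204.082ms @ 3/7 + 204.082ms (3/7)
3. 408.163ms @ 6/7 + 204.082ms (3/7)
4. 612.245ms @ 9/7 + 204.082ms (3/7)
5. 816.327ms @ 12/7 + 204.082ms (3/7)
6. 1020.408ms @ 15/7 + 204.082ms (3/7)
7. 1224.49ms @ 18/7 + 1156.463ms (17/7)
8. 2380.952ms @ 5 + 476.19ms (1)
9. 2857.143ms @ 6 + 476.19ms (1)
10. 3333.333ms @ 7 + 476.19ms (1)
11. 3809.524ms @ 8 + 476.19ms (1)

note 5 onset = 12/7b = 816.327ms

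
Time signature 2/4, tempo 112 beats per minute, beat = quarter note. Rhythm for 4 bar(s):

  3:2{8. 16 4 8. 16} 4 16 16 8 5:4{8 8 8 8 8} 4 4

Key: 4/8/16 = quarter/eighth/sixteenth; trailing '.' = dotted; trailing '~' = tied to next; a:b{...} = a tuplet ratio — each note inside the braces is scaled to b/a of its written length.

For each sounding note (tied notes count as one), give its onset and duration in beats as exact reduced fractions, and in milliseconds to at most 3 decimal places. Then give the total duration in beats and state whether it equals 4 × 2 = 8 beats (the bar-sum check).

1) 0.0ms=0b +267.857ms=1/2b
2) 267.857ms=1/2b +89.286ms=1/6b
3) 357.143ms=2/3b +357.143ms=2/3b
4) 714.286ms=4/3b +267.857ms=1/2b
5) 982.143ms=11/6b +89.286ms=1/6b
6) 1071.429ms=2b +535.714ms=1b
7) 1607.143ms=3b +133.929ms=1/4b
8) 1741.071ms=13/4b +133.929ms=1/4b
9) 1875.0ms=7/2b +267.857ms=1/2b
10) 2142.857ms=4b +214.286ms=2/5b
11) 2357.143ms=22/5b +214.286ms=2/5b
12) 2571.429ms=24/5b +214.286ms=2/5b
13) 2785.714ms=26/5b +214.286ms=2/5b
14) 3000.0ms=28/5b +214.286ms=2/5b
15) 3214.286ms=6b +535.714ms=1b
16) 3750.0ms=7b +535.714ms=1b
Σ=8b of 8 (112bpm 2/4) — PASS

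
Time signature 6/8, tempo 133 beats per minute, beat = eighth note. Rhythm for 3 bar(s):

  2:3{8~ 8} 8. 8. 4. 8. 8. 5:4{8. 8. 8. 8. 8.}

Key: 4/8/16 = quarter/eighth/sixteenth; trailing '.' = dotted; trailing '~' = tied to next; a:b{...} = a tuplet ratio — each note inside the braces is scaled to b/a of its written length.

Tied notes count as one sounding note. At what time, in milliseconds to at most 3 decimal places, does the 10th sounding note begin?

note 10 onset = 78/5b = 7037.594ms

1. 0.0ms @ 0 + 1353.383ms (3)
2. 1353.383ms @ 3 + 676.692ms (3/2)
3. 2030.075ms @ 9/2 + 676.692ms (3/2)
4. 2706.767ms @ 6 + 1353.383ms (3)
5. 4060.15ms @ 9 + 676.692ms (3/2)
6. 4736.842ms @ 21/2 + 676.692ms (3/2)
7. 5413.534ms @ 12 + 541.353ms (6/5)
8. 5954.887ms @ 66/5 + 541.353ms (6/5)
9. 6496.241ms @ 72/5 + 541.353ms (6/5)
10. 7037.594ms @ 78/5 + 541.353ms (6/5)
11. 7578.947ms @ 84/5 + 541.353ms (6/5)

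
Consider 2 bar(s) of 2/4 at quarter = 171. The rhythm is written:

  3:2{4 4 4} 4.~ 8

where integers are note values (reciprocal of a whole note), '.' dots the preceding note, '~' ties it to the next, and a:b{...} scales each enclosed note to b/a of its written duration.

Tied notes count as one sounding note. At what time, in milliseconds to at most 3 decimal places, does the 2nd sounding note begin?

note 2 onset = 2/3b = 233.918ms

1. 0.0ms @ 0 + 233.918ms (2/3)
2. 233.918ms @ 2/3 + 233.918ms (2/3)
3. 467.836ms @ 4/3 + 233.918ms (2/3)
4. 701.754ms @ 2 + 701.754ms (2)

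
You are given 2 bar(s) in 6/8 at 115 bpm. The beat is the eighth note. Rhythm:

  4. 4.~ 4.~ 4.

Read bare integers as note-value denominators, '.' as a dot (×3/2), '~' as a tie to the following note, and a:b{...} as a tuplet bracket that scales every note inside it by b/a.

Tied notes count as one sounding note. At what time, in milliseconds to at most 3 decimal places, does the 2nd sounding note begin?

1. 0.0ms @ 0 + 1565.217ms (3)
2. 1565.217ms @ 3 + 4695.652ms (9)

note 2 onset = 3b = 1565.217ms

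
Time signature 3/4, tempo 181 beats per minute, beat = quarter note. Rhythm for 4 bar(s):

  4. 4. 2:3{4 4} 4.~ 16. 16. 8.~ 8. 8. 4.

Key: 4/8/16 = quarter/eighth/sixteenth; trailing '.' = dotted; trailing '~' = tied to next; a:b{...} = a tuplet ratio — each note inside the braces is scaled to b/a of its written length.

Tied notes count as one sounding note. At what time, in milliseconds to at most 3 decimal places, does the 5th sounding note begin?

note 5 onset = 6b = 1988.95ms

1. 0.0ms @ 0 + 497.238ms (3/2)
2. 497.238ms @ 3/2 + 497.238ms (3/2)
3. 994.475ms @ 3 + 497.238ms (3/2)
4. 1491.713ms @ 9/2 + 497.238ms (3/2)
5. 1988.95ms @ 6 + 621.547ms (15/8)
6. 2610.497ms @ 63/8 + 124.309ms (3/8)
7. 2734.807ms @ 33/4 + 497.238ms (3/2)
8. 3232.044ms @ 39/4 + 248.619ms (3/4)
9. 3480.663ms @ 21/2 + 497.238ms (3/2)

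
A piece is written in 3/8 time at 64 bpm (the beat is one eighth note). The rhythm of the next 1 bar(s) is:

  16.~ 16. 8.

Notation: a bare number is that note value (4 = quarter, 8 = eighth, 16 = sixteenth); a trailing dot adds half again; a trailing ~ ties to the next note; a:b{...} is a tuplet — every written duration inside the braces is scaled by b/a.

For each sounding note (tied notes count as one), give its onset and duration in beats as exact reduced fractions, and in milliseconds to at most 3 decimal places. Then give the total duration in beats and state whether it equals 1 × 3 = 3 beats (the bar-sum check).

1) 0.0ms=0b +1406.25ms=3/2b
2) 1406.25ms=3/2b +1406.25ms=3/2b
Σ=3b of 3 (64bpm 3/8) — PASS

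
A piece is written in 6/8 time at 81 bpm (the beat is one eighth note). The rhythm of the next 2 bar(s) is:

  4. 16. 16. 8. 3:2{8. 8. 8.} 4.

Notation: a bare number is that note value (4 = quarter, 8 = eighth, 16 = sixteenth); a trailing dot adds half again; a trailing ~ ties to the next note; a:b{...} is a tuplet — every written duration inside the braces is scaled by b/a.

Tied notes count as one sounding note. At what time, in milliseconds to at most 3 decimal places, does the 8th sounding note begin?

1. 0.0ms @ 0 + 2222.222ms (3)
2. 2222.222ms @ 3 + 555.556ms (3/4)
3. 2777.778ms @ 15/4 + 555.556ms (3/4)
4. 3333.333ms @ 9/2 + 1111.111ms (3/2)
5. 4444.444ms @ 6 + 740.741ms (1)
6. 5185.185ms @ 7 + 740.741ms (1)
7. 5925.926ms @ 8 + 740.741ms (1)
8. 6666.667ms @ 9 + 2222.222ms (3)

note 8 onset = 9b = 6666.667ms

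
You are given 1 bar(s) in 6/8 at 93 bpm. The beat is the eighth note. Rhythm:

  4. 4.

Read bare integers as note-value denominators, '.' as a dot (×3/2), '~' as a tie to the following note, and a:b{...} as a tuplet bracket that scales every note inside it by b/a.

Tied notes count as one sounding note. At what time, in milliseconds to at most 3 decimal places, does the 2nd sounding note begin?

note 2 onset = 3b = 1935.484ms

1. 0.0ms @ 0 + 1935.484ms (3)
2. 1935.484ms @ 3 + 1935.484ms (3)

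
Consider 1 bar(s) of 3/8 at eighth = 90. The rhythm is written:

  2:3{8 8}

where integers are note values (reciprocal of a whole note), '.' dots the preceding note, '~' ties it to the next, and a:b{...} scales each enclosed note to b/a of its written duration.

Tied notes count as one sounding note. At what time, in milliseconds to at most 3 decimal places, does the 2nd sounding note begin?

1. 0.0ms @ 0 + 1000.0ms (3/2)
2. 1000.0ms @ 3/2 + 1000.0ms (3/2)

note 2 onset = 3/2b = 1000.0ms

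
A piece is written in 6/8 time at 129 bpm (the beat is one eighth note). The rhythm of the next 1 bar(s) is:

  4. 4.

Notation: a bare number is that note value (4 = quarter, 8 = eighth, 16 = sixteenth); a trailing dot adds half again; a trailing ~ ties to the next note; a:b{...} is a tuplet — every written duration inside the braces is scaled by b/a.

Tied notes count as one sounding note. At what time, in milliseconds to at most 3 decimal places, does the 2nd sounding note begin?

note 2 onset = 3b = 1395.349ms

1. 0.0ms @ 0 + 1395.349ms (3)
2. 1395.349ms @ 3 + 1395.349ms (3)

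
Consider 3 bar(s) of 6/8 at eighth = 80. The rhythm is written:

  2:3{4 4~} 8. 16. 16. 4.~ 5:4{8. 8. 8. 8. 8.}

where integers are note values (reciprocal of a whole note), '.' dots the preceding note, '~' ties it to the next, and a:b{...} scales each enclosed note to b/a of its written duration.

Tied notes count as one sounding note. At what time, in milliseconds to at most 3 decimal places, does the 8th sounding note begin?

1. 0.0ms @ 0 + 2250.0ms (3)
2. 2250.0ms @ 3 + 3375.0ms (9/2)
3. 5625.0ms @ 15/2 + 562.5ms (3/4)
4. 6187.5ms @ 33/4 + 562.5ms (3/4)
5. 6750.0ms @ 9 + 3150.0ms (21/5)
6. 9900.0ms @ 66/5 + 900.0ms (6/5)
7. 10800.0ms @ 72/5 + 900.0ms (6/5)
8. 11700.0ms @ 78/5 + 900.0ms (6/5)
9. 12600.0ms @ 84/5 + 900.0ms (6/5)

note 8 onset = 78/5b = 11700.0ms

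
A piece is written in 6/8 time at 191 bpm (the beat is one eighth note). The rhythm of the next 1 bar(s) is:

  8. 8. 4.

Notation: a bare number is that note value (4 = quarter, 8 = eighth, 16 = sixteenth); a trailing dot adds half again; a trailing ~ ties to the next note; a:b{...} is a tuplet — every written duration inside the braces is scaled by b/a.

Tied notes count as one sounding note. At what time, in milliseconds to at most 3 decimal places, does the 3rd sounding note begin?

note 3 onset = 3b = 942.408ms

1. 0.0ms @ 0 + 471.204ms (3/2)
2. 471.204ms @ 3/2 + 471.204ms (3/2)
3. 942.408ms @ 3 + 942.408ms (3)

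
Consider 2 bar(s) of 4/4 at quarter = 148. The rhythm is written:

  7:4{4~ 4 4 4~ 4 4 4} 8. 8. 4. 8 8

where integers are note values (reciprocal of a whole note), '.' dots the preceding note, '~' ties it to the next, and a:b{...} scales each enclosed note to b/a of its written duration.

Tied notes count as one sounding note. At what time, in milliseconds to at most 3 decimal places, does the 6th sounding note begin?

1. 0.0ms @ 0 + 463.32ms (8/7)
2. 463.32ms @ 8/7 + 231.66ms (4/7)
3. 694.981ms @ 12/7 + 463.32ms (8/7)
4. 1158.301ms @ 20/7 + 231.66ms (4/7)
5. 1389.961ms @ 24/7 + 231.66ms (4/7)
6. 1621.622ms @ 4 + 304.054ms (3/4)
7. 1925.676ms @ 19/4 + 304.054ms (3/4)
8. 2229.73ms @ 11/2 + 608.108ms (3/2)
9. 2837.838ms @ 7 + 202.703ms (1/2)
10. 3040.541ms @ 15/2 + 202.703ms (1/2)

note 6 onset = 4b = 1621.622ms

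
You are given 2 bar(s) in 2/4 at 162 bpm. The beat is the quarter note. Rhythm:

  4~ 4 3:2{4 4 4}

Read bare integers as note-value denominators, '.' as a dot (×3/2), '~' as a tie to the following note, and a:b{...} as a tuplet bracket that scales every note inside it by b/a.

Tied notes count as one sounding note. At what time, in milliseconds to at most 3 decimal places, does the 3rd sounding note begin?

1. 0.0ms @ 0 + 740.741ms (2)
2. 740.741ms @ 2 + 246.914ms (2/3)
3. 987.654ms @ 8/3 + 246.914ms (2/3)
4. 1234.568ms @ 10/3 + 246.914ms (2/3)

note 3 onset = 8/3b = 987.654ms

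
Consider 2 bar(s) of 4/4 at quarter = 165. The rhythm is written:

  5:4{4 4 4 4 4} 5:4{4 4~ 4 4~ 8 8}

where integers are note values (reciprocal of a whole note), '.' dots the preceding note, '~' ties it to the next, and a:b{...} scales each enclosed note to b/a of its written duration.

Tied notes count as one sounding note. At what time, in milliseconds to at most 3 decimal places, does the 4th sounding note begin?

1. 0.0ms @ 0 + 290.909ms (4/5)
2. 290.909ms @ 4/5 + 290.909ms (4/5)
3. 581.818ms @ 8/5 + 290.909ms (4/5)
4. 872.727ms @ 12/5 + 290.909ms (4/5)
5. 1163.636ms @ 16/5 + 290.909ms (4/5)
6. 1454.545ms @ 4 + 290.909ms (4/5)
7. 1745.455ms @ 24/5 + 581.818ms (8/5)
8. 2327.273ms @ 32/5 + 436.364ms (6/5)
9. 2763.636ms @ 38/5 + 145.455ms (2/5)

note 4 onset = 12/5b = 872.727ms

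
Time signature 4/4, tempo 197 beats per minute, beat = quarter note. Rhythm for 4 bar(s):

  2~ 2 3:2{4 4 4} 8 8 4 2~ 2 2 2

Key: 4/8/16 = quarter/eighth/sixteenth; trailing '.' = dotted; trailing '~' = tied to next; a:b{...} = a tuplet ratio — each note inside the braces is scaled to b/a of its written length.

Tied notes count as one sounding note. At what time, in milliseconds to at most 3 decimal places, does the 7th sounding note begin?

note 7 onset = 7b = 2131.98ms

1. 0.0ms @ 0 + 1218.274ms (4)
2. 1218.274ms @ 4 + 203.046ms (2/3)
3. 1421.32ms @ 14/3 + 203.046ms (2/3)
4. 1624.365ms @ 16/3 + 203.046ms (2/3)
5. 1827.411ms @ 6 + 152.284ms (1/2)
6. 1979.695ms @ 13/2 + 152.284ms (1/2)
7. 2131.98ms @ 7 + 304.569ms (1)
8. 2436.548ms @ 8 + 1218.274ms (4)
9. 3654.822ms @ 12 + 609.137ms (2)
10. 4263.959ms @ 14 + 609.137ms (2)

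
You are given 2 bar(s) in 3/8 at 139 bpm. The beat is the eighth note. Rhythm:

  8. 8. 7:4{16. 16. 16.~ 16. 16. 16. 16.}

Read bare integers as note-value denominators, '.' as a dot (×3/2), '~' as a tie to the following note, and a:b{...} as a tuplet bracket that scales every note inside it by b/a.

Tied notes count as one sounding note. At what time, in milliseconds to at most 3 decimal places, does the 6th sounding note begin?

note 6 onset = 33/7b = 2034.943ms

1. 0.0ms @ 0 + 647.482ms (3/2)
2. 647.482ms @ 3/2 + 647.482ms (3/2)
3. 1294.964ms @ 3 + 184.995ms (3/7)
4. 1479.959ms @ 24/7 + 184.995ms (3/7)
5. 1664.954ms @ 27/7 + 369.99ms (6/7)
6. 2034.943ms @ 33/7 + 184.995ms (3/7)
7. 2219.938ms @ 36/7 + 184.995ms (3/7)
8. 2404.933ms @ 39/7 + 184.995ms (3/7)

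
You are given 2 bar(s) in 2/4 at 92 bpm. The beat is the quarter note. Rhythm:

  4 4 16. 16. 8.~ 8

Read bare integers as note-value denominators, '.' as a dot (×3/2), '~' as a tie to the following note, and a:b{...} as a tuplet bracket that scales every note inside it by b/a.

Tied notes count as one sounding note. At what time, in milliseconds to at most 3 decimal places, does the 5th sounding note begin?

note 5 onset = 11/4b = 1793.478ms

1. 0.0ms @ 0 + 652.174ms (1)
2. 652.174ms @ 1 + 652.174ms (1)
3. 1304.348ms @ 2 + 244.565ms (3/8)
4. 1548.913ms @ 19/8 + 244.565ms (3/8)
5. 1793.478ms @ 11/4 + 815.217ms (5/4)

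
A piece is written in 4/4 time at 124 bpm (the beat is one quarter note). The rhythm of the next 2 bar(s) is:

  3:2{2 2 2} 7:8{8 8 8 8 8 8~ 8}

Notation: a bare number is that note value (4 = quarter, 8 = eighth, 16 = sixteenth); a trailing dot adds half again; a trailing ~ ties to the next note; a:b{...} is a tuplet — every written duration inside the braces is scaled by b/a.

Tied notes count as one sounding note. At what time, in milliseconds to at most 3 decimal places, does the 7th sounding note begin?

1. 0.0ms @ 0 + 645.161ms (4/3)
2. 645.161ms @ 4/3 + 645.161ms (4/3)
3. 1290.323ms @ 8/3 + 645.161ms (4/3)
4. 1935.484ms @ 4 + 276.498ms (4/7)
5. 2211.982ms @ 32/7 + 276.498ms (4/7)
6. 2488.479ms @ 36/7 + 276.498ms (4/7)
7. 2764.977ms @ 40/7 + 276.498ms (4/7)
8. 3041.475ms @ 44/7 + 276.498ms (4/7)
9. 3317.972ms @ 48/7 + 552.995ms (8/7)

note 7 onset = 40/7b = 2764.977ms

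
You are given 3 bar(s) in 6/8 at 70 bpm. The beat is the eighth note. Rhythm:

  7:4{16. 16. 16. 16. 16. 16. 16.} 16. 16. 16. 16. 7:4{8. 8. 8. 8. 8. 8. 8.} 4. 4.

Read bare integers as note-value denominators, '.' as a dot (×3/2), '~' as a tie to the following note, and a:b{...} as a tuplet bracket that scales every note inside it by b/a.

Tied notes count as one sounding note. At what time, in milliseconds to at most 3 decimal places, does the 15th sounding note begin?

1. 0.0ms @ 0 + 367.347ms (3/7)
2. 367.347ms @ 3/7 + 367.347ms (3/7)
3. 734.694ms @ 6/7 + 367.347ms (3/7)
4. 1102.041ms @ 9/7 + 367.347ms (3/7)
5. 1469.388ms @ 12/7 + 367.347ms (3/7)
6. 1836.735ms @ 15/7 + 367.347ms (3/7)
7. 2204.082ms @ 18/7 + 367.347ms (3/7)
8. 2571.429ms @ 3 + 642.857ms (3/4)
9. 3214.286ms @ 15/4 + 642.857ms (3/4)
10. 3857.143ms @ 9/2 + 642.857ms (3/4)
11. 4500.0ms @ 21/4 + 642.857ms (3/4)
12. 5142.857ms @ 6 + 734.694ms (6/7)
13. 5877.551ms @ 48/7 + 734.694ms (6/7)
14. 6612.245ms @ 54/7 + 734.694ms (6/7)
15. 7346.939ms @ 60/7 + 734.694ms (6/7)
16. 8081.633ms @ 66/7 + 734.694ms (6/7)
17. 8816.327ms @ 72/7 + 734.694ms (6/7)
18. 9551.02ms @ 78/7 + 734.694ms (6/7)
19. 10285.714ms @ 12 + 2571.429ms (3)
20. 12857.143ms @ 15 + 2571.429ms (3)

note 15 onset = 60/7b = 7346.939ms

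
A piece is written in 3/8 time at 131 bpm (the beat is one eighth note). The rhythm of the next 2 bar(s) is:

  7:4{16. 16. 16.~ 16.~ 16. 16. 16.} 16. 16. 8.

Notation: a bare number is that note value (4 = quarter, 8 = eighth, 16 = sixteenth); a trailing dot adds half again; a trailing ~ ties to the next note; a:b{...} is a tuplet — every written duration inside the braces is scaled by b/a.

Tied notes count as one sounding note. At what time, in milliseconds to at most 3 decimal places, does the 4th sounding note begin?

note 4 onset = 15/7b = 981.461ms

1. 0.0ms @ 0 + 196.292ms (3/7)
2. 196.292ms @ 3/7 + 196.292ms (3/7)
3. 392.585ms @ 6/7 + 588.877ms (9/7)
4. 981.461ms @ 15/7 + 196.292ms (3/7)
5. 1177.754ms @ 18/7 + 196.292ms (3/7)
6. 1374.046ms @ 3 + 343.511ms (3/4)
7. 1717.557ms @ 15/4 + 343.511ms (3/4)
8. 2061.069ms @ 9/2 + 687.023ms (3/2)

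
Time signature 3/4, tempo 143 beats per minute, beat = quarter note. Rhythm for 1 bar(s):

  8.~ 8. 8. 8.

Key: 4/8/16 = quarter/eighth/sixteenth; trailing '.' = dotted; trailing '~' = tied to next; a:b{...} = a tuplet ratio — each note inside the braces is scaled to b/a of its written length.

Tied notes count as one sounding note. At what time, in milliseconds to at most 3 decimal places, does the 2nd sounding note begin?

1. 0.0ms @ 0 + 629.371ms (3/2)
2. 629.371ms @ 3/2 + 314.685ms (3/4)
3. 944.056ms @ 9/4 + 314.685ms (3/4)

note 2 onset = 3/2b = 629.371ms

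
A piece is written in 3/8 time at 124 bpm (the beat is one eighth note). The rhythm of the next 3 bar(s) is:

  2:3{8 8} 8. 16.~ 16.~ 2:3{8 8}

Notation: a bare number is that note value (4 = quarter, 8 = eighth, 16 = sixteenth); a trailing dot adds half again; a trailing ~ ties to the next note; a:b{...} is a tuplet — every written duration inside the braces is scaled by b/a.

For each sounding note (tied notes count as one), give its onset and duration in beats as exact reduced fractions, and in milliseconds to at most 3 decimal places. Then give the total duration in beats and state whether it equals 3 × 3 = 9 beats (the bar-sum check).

1) 0.0ms=0b +725.806ms=3/2b
2) 725.806ms=3/2b +725.806ms=3/2b
3) 1451.613ms=3b +725.806ms=3/2b
4) 2177.419ms=9/2b +1451.613ms=3b
5) 3629.032ms=15/2b +725.806ms=3/2b
Σ=9b of 9 (124bpm 3/8) — PASS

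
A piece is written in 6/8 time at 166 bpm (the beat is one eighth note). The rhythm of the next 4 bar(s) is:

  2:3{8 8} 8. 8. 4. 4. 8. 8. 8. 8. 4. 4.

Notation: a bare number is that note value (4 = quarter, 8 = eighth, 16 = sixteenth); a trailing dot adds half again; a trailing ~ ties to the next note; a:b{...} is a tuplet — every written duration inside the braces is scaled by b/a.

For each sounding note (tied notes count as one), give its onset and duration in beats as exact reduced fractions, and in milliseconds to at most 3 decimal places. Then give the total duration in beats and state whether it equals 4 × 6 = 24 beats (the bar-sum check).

1) 0.0ms=0b +542.169ms=3/2b
2) 542.169ms=3/2b +542.169ms=3/2b
3) 1084.337ms=3b +542.169ms=3/2b
4) 1626.506ms=9/2b +542.169ms=3/2b
5) 2168.675ms=6b +1084.337ms=3b
6) 3253.012ms=9b +1084.337ms=3b
7) 4337.349ms=12b +542.169ms=3/2b
8) 4879.518ms=27/2b +542.169ms=3/2b
9) 5421.687ms=15b +542.169ms=3/2b
10) 5963.855ms=33/2b +542.169ms=3/2b
11) 6506.024ms=18b +1084.337ms=3b
12) 7590.361ms=21b +1084.337ms=3b
Σ=24b of 24 (166bpm 6/8) — PASS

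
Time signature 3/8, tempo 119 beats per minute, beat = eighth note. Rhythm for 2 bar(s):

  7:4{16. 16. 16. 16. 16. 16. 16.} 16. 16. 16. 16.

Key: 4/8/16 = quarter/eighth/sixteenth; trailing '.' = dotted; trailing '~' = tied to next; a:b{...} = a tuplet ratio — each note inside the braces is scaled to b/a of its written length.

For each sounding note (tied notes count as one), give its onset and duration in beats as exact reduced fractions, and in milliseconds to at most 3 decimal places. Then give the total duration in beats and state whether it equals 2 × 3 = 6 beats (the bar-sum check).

1) 0.0ms=0b +216.086ms=3/7b
2) 216.086ms=3/7b +216.086ms=3/7b
3) 432.173ms=6/7b +216.086ms=3/7b
4) 648.259ms=9/7b +216.086ms=3/7b
5) 864.346ms=12/7b +216.086ms=3/7b
6) 1080.432ms=15/7b +216.086ms=3/7b
7) 1296.519ms=18/7b +216.086ms=3/7b
8) 1512.605ms=3b +378.151ms=3/4b
9) 1890.756ms=15/4b +378.151ms=3/4b
10) 2268.908ms=9/2b +378.151ms=3/4b
11) 2647.059ms=21/4b +378.151ms=3/4b
Σ=6b of 6 (119bpm 3/8) — PASS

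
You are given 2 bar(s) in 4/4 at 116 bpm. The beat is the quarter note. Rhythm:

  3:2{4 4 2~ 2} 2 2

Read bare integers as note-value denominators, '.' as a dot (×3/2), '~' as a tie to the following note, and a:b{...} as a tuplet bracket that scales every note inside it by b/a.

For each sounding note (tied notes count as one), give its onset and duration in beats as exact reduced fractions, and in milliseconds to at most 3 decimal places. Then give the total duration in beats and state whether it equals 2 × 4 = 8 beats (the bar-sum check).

1) 0.0ms=0b +344.828ms=2/3b
2) 344.828ms=2/3b +344.828ms=2/3b
3) 689.655ms=4/3b +1379.31ms=8/3b
4) 2068.966ms=4b +1034.483ms=2b
5) 3103.448ms=6b +1034.483ms=2b
Σ=8b of 8 (116bpm 4/4) — PASS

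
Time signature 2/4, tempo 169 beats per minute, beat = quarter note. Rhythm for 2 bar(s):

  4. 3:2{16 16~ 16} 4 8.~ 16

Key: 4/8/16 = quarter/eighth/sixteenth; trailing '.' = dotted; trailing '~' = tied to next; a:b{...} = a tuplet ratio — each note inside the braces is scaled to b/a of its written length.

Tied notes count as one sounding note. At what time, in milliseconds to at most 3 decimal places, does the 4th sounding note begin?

note 4 onset = 2b = 710.059ms

1. 0.0ms @ 0 + 532.544ms (3/2)
2. 532.544ms @ 3/2 + 59.172ms (1/6)
3. 591.716ms @ 5/3 + 118.343ms (1/3)
4. 710.059ms @ 2 + 355.03ms (1)
5. 1065.089ms @ 3 + 355.03ms (1)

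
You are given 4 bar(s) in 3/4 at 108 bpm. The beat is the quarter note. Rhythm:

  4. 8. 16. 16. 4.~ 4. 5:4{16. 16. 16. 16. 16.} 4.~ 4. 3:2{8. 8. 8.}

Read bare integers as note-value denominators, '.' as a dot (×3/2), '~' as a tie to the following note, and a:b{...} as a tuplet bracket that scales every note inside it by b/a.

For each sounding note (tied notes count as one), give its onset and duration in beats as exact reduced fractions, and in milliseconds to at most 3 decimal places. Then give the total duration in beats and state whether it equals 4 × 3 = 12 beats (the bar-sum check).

1) 0.0ms=0b +833.333ms=3/2b
2) 833.333ms=3/2b +416.667ms=3/4b
3) 1250.0ms=9/4b +208.333ms=3/8b
4) 1458.333ms=21/8b +208.333ms=3/8b
5) 1666.667ms=3b +1666.667ms=3b
6) 3333.333ms=6b +166.667ms=3/10b
7) 3500.0ms=63/10b +166.667ms=3/10b
8) 3666.667ms=33/5b +166.667ms=3/10b
9) 3833.333ms=69/10b +166.667ms=3/10b
10) 4000.0ms=36/5b +166.667ms=3/10b
11) 4166.667ms=15/2b +1666.667ms=3b
12) 5833.333ms=21/2b +277.778ms=1/2b
13) 6111.111ms=11b +277.778ms=1/2b
14) 6388.889ms=23/2b +277.778ms=1/2b
Σ=12b of 12 (108bpm 3/4) — PASS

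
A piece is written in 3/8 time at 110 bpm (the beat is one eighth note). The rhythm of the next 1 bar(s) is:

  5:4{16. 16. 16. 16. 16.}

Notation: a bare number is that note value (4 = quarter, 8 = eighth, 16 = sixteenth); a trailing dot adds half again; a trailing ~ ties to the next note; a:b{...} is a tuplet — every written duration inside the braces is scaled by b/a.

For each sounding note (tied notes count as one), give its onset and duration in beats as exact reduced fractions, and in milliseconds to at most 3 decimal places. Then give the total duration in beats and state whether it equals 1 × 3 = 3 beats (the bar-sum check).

1) 0.0ms=0b +327.273ms=3/5b
2) 327.273ms=3/5b +327.273ms=3/5b
3) 654.545ms=6/5b +327.273ms=3/5b
4) 981.818ms=9/5b +327.273ms=3/5b
5) 1309.091ms=12/5b +327.273ms=3/5b
Σ=3b of 3 (110bpm 3/8) — PASS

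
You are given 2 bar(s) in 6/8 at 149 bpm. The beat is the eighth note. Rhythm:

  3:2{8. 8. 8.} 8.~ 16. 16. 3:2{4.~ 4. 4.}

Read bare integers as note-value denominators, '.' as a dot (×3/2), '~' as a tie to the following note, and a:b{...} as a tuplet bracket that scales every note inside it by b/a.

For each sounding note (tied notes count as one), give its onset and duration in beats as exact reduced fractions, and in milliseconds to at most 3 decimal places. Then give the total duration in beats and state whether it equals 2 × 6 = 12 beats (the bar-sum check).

1) 0.0ms=0b +402.685ms=1b
2) 402.685ms=1b +402.685ms=1b
3) 805.369ms=2b +402.685ms=1b
4) 1208.054ms=3b +906.04ms=9/4b
5) 2114.094ms=21/4b +302.013ms=3/4b
6) 2416.107ms=6b +1610.738ms=4b
7) 4026.846ms=10b +805.369ms=2b
Σ=12b of 12 (149bpm 6/8) — PASS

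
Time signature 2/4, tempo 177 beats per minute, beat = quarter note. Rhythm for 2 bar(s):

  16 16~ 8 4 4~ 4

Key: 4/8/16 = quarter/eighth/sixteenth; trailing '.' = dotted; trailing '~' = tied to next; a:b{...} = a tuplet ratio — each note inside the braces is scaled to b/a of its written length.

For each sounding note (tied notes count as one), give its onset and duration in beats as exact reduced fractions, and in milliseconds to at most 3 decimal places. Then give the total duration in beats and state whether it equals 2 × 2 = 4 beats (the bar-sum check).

1) 0.0ms=0b +84.746ms=1/4b
2) 84.746ms=1/4b +254.237ms=3/4b
3) 338.983ms=1b +338.983ms=1b
4) 677.966ms=2b +677.966ms=2b
Σ=4b of 4 (177bpm 2/4) — PASS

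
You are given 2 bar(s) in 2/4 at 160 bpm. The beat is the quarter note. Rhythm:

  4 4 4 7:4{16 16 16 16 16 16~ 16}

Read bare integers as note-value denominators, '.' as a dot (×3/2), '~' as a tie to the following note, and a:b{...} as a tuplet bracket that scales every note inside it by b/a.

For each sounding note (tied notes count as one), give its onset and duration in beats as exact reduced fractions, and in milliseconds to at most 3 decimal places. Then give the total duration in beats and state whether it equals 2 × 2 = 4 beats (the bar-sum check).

1) 0.0ms=0b +375.0ms=1b
2) 375.0ms=1b +375.0ms=1b
3) 750.0ms=2b +375.0ms=1b
4) 1125.0ms=3b +53.571ms=1/7b
5) 1178.571ms=22/7b +53.571ms=1/7b
6) 1232.143ms=23/7b +53.571ms=1/7b
7) 1285.714ms=24/7b +53.571ms=1/7b
8) 1339.286ms=25/7b +53.571ms=1/7b
9) 1392.857ms=26/7b +107.143ms=2/7b
Σ=4b of 4 (160bpm 2/4) — PASS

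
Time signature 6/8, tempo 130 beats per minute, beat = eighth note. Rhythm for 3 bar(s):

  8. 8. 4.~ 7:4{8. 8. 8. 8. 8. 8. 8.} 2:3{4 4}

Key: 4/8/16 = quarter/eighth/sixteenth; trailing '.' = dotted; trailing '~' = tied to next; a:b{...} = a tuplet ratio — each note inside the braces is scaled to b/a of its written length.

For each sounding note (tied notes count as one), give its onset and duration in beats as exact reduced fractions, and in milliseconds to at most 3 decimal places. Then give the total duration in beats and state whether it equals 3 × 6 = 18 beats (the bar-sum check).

1) 0.0ms=0b +692.308ms=3/2b
2) 692.308ms=3/2b +692.308ms=3/2b
3) 1384.615ms=3b +1780.22ms=27/7b
4) 3164.835ms=48/7b +395.604ms=6/7b
5) 3560.44ms=54/7b +395.604ms=6/7b
6) 3956.044ms=60/7b +395.604ms=6/7b
7) 4351.648ms=66/7b +395.604ms=6/7b
8) 4747.253ms=72/7b +395.604ms=6/7b
9) 5142.857ms=78/7b +395.604ms=6/7b
10) 5538.462ms=12b +1384.615ms=3b
11) 6923.077ms=15b +1384.615ms=3b
Σ=18b of 18 (130bpm 6/8) — PASS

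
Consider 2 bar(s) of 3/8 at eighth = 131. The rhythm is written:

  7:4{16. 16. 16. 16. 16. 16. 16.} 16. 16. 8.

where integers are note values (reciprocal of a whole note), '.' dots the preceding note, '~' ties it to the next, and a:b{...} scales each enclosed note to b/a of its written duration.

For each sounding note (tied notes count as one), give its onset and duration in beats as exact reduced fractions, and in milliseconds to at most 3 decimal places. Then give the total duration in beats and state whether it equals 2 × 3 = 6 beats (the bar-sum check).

1) 0.0ms=0b +196.292ms=3/7b
2) 196.292ms=3/7b +196.292ms=3/7b
3) 392.585ms=6/7b +196.292ms=3/7b
4) 588.877ms=9/7b +196.292ms=3/7b
5) 785.169ms=12/7b +196.292ms=3/7b
6) 981.461ms=15/7b +196.292ms=3/7b
7) 1177.754ms=18/7b +196.292ms=3/7b
8) 1374.046ms=3b +343.511ms=3/4b
9) 1717.557ms=15/4b +343.511ms=3/4b
10) 2061.069ms=9/2b +687.023ms=3/2b
Σ=6b of 6 (131bpm 3/8) — PASS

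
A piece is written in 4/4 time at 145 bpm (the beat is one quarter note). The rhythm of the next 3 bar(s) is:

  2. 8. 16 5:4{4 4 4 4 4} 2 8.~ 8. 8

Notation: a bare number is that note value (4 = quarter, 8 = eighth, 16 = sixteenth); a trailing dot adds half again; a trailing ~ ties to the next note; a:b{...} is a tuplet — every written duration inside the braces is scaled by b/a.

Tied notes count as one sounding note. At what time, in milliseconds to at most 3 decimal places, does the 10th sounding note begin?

note 10 onset = 10b = 4137.931ms

1. 0.0ms @ 0 + 1241.379ms (3)
2. 1241.379ms @ 3 + 310.345ms (3/4)
3. 1551.724ms @ 15/4 + 103.448ms (1/4)
4. 1655.172ms @ 4 + 331.034ms (4/5)
5. 1986.207ms @ 24/5 + 331.034ms (4/5)
6. 2317.241ms @ 28/5 + 331.034ms (4/5)
7. 2648.276ms @ 32/5 + 331.034ms (4/5)
8. 2979.31ms @ 36/5 + 331.034ms (4/5)
9. 3310.345ms @ 8 + 827.586ms (2)
10. 4137.931ms @ 10 + 620.69ms (3/2)
11. 4758.621ms @ 23/2 + 206.897ms (1/2)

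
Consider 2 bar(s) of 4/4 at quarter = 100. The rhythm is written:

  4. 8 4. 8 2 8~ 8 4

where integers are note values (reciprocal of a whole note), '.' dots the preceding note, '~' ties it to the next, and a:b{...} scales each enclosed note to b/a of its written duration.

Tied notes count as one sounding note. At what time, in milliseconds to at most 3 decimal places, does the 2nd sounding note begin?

1. 0.0ms @ 0 + 900.0ms (3/2)
2. 900.0ms @ 3/2 + 300.0ms (1/2)
3. 1200.0ms @ 2 + 900.0ms (3/2)
4. 2100.0ms @ 7/2 + 300.0ms (1/2)
5. 2400.0ms @ 4 + 1200.0ms (2)
6. 3600.0ms @ 6 + 600.0ms (1)
7. 4200.0ms @ 7 + 600.0ms (1)

note 2 onset = 3/2b = 900.0ms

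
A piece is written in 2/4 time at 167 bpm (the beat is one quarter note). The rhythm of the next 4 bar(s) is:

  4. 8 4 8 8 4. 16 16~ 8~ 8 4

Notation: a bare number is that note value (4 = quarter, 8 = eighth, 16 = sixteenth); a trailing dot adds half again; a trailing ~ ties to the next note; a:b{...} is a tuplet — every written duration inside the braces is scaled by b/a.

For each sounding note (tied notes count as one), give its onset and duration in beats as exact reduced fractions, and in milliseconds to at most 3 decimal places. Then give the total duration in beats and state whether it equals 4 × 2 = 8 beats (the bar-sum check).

1) 0.0ms=0b +538.922ms=3/2b
2) 538.922ms=3/2b +179.641ms=1/2b
3) 718.563ms=2b +359.281ms=1b
4) 1077.844ms=3b +179.641ms=1/2b
5) 1257.485ms=7/2b +179.641ms=1/2b
6) 1437.126ms=4b +538.922ms=3/2b
7) 1976.048ms=11/2b +89.82ms=1/4b
8) 2065.868ms=23/4b +449.102ms=5/4b
9) 2514.97ms=7b +359.281ms=1b
Σ=8b of 8 (167bpm 2/4) — PASS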